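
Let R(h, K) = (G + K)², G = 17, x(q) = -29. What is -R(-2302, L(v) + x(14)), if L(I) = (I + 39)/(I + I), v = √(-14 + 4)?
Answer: -3769/40 - 897*I*√10/20 ≈ -94.225 - 141.83*I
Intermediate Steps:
v = I*√10 (v = √(-10) = I*√10 ≈ 3.1623*I)
L(I) = (39 + I)/(2*I) (L(I) = (39 + I)/((2*I)) = (39 + I)*(1/(2*I)) = (39 + I)/(2*I))
R(h, K) = (17 + K)²
-R(-2302, L(v) + x(14)) = -(17 + ((39 + I*√10)/(2*((I*√10))) - 29))² = -(17 + ((-I*√10/10)*(39 + I*√10)/2 - 29))² = -(17 + (-I*√10*(39 + I*√10)/20 - 29))² = -(17 + (-29 - I*√10*(39 + I*√10)/20))² = -(-12 - I*√10*(39 + I*√10)/20)²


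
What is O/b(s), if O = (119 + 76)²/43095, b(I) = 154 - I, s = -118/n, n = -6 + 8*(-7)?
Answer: 93/16031 ≈ 0.0058013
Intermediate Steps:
n = -62 (n = -6 - 56 = -62)
s = 59/31 (s = -118/(-62) = -118*(-1/62) = 59/31 ≈ 1.9032)
O = 15/17 (O = 195²*(1/43095) = 38025*(1/43095) = 15/17 ≈ 0.88235)
O/b(s) = 15/(17*(154 - 1*59/31)) = 15/(17*(154 - 59/31)) = 15/(17*(4715/31)) = (15/17)*(31/4715) = 93/16031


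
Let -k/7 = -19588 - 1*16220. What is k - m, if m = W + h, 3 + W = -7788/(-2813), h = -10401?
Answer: 734353992/2813 ≈ 2.6106e+5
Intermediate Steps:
W = -651/2813 (W = -3 - 7788/(-2813) = -3 - 7788*(-1/2813) = -3 + 7788/2813 = -651/2813 ≈ -0.23143)
k = 250656 (k = -7*(-19588 - 1*16220) = -7*(-19588 - 16220) = -7*(-35808) = 250656)
m = -29258664/2813 (m = -651/2813 - 10401 = -29258664/2813 ≈ -10401.)
k - m = 250656 - 1*(-29258664/2813) = 250656 + 29258664/2813 = 734353992/2813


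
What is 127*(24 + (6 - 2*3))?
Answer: 3048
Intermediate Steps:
127*(24 + (6 - 2*3)) = 127*(24 + (6 - 6)) = 127*(24 + 0) = 127*24 = 3048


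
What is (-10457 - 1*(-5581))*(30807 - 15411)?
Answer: -75070896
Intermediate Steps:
(-10457 - 1*(-5581))*(30807 - 15411) = (-10457 + 5581)*15396 = -4876*15396 = -75070896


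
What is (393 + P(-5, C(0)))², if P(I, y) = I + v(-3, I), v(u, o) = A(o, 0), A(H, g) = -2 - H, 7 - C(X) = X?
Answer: 152881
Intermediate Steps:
C(X) = 7 - X
v(u, o) = -2 - o
P(I, y) = -2 (P(I, y) = I + (-2 - I) = -2)
(393 + P(-5, C(0)))² = (393 - 2)² = 391² = 152881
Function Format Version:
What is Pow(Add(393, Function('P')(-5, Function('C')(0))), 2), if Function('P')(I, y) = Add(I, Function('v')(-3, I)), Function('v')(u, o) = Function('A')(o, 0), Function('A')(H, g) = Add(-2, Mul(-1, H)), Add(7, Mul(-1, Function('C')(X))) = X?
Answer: 152881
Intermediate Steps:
Function('C')(X) = Add(7, Mul(-1, X))
Function('v')(u, o) = Add(-2, Mul(-1, o))
Function('P')(I, y) = -2 (Function('P')(I, y) = Add(I, Add(-2, Mul(-1, I))) = -2)
Pow(Add(393, Function('P')(-5, Function('C')(0))), 2) = Pow(Add(393, -2), 2) = Pow(391, 2) = 152881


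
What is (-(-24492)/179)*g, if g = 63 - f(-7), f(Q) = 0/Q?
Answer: 1542996/179 ≈ 8620.1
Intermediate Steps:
f(Q) = 0
g = 63 (g = 63 - 1*0 = 63 + 0 = 63)
(-(-24492)/179)*g = -(-24492)/179*63 = -157*(-156/179)*63 = (24492/179)*63 = 1542996/179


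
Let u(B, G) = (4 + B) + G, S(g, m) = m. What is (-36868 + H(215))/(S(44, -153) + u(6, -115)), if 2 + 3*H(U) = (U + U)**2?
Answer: -37147/387 ≈ -95.987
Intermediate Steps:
H(U) = -2/3 + 4*U**2/3 (H(U) = -2/3 + (U + U)**2/3 = -2/3 + (2*U)**2/3 = -2/3 + (4*U**2)/3 = -2/3 + 4*U**2/3)
u(B, G) = 4 + B + G
(-36868 + H(215))/(S(44, -153) + u(6, -115)) = (-36868 + (-2/3 + (4/3)*215**2))/(-153 + (4 + 6 - 115)) = (-36868 + (-2/3 + (4/3)*46225))/(-153 - 105) = (-36868 + (-2/3 + 184900/3))/(-258) = (-36868 + 184898/3)*(-1/258) = (74294/3)*(-1/258) = -37147/387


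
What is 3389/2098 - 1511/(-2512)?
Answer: 5841623/2635088 ≈ 2.2169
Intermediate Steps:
3389/2098 - 1511/(-2512) = 3389*(1/2098) - 1511*(-1/2512) = 3389/2098 + 1511/2512 = 5841623/2635088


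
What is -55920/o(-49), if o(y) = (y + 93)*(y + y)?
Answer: 6990/539 ≈ 12.968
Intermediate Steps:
o(y) = 2*y*(93 + y) (o(y) = (93 + y)*(2*y) = 2*y*(93 + y))
-55920/o(-49) = -55920*(-1/(98*(93 - 49))) = -55920/(2*(-49)*44) = -55920/(-4312) = -55920*(-1/4312) = 6990/539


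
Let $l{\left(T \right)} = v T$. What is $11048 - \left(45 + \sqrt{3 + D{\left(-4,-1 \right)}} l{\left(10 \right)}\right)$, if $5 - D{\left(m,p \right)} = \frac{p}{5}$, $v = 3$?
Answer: $11003 - 6 \sqrt{205} \approx 10917.0$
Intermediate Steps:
$D{\left(m,p \right)} = 5 - \frac{p}{5}$
$l{\left(T \right)} = 3 T$
$11048 - \left(45 + \sqrt{3 + D{\left(-4,-1 \right)}} l{\left(10 \right)}\right) = 11048 - \left(45 + \sqrt{3 + \left(5 - - \frac{1}{5}\right)} 3 \cdot 10\right) = 11048 - \left(45 + \sqrt{3 + \left(5 + \frac{1}{5}\right)} 30\right) = 11048 - \left(45 + \sqrt{3 + \frac{26}{5}} \cdot 30\right) = 11048 - \left(45 + \sqrt{\frac{41}{5}} \cdot 30\right) = 11048 - \left(45 + \frac{\sqrt{205}}{5} \cdot 30\right) = 11048 - \left(45 + 6 \sqrt{205}\right) = 11003 - 6 \sqrt{205}$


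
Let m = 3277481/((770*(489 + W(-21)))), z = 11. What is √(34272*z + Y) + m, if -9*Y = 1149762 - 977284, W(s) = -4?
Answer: 3277481/373450 + 5*√128818/3 ≈ 606.96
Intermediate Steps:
Y = -172478/9 (Y = -(1149762 - 977284)/9 = -⅑*172478 = -172478/9 ≈ -19164.)
m = 3277481/373450 (m = 3277481/((770*(489 - 4))) = 3277481/((770*485)) = 3277481/373450 ≈ 8.7762)
√(34272*z + Y) + m = √(34272*11 - 172478/9) + 3277481/373450 = √(376992 - 172478/9) + 3277481/373450 = √(3220450/9) + 3277481/373450 = 5*√128818/3 + 3277481/373450 = 3277481/373450 + 5*√128818/3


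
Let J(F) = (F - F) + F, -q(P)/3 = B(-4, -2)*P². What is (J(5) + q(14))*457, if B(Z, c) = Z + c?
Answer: 1614581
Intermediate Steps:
q(P) = 18*P² (q(P) = -3*(-4 - 2)*P² = -(-18)*P² = 18*P²)
J(F) = F (J(F) = 0 + F = F)
(J(5) + q(14))*457 = (5 + 18*14²)*457 = (5 + 18*196)*457 = (5 + 3528)*457 = 3533*457 = 1614581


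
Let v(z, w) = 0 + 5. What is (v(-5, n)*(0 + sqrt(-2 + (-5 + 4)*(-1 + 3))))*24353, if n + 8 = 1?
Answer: 243530*I ≈ 2.4353e+5*I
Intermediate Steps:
n = -7 (n = -8 + 1 = -7)
v(z, w) = 5
(v(-5, n)*(0 + sqrt(-2 + (-5 + 4)*(-1 + 3))))*24353 = (5*(0 + sqrt(-2 + (-5 + 4)*(-1 + 3))))*24353 = (5*(0 + sqrt(-2 - 1*2)))*24353 = (5*(0 + sqrt(-2 - 2)))*24353 = (5*(0 + sqrt(-4)))*24353 = (5*(0 + 2*I))*24353 = (5*(2*I))*24353 = (10*I)*24353 = 243530*I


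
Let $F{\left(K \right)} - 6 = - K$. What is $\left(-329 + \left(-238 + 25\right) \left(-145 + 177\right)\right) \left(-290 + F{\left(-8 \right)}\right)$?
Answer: $1972020$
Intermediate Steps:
$F{\left(K \right)} = 6 - K$
$\left(-329 + \left(-238 + 25\right) \left(-145 + 177\right)\right) \left(-290 + F{\left(-8 \right)}\right) = \left(-329 + \left(-238 + 25\right) \left(-145 + 177\right)\right) \left(-290 + \left(6 - -8\right)\right) = \left(-329 - 6816\right) \left(-290 + \left(6 + 8\right)\right) = \left(-329 - 6816\right) \left(-290 + 14\right) = \left(-7145\right) \left(-276\right) = 1972020$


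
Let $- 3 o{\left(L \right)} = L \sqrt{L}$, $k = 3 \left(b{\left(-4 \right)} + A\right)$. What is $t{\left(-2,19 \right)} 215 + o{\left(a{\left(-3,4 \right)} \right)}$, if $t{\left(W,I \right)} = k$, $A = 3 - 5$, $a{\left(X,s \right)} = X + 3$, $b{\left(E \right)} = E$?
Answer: $-3870$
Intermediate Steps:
$a{\left(X,s \right)} = 3 + X$
$A = -2$
$k = -18$ ($k = 3 \left(-4 - 2\right) = 3 \left(-6\right) = -18$)
$t{\left(W,I \right)} = -18$
$o{\left(L \right)} = - \frac{L^{\frac{3}{2}}}{3}$ ($o{\left(L \right)} = - \frac{L \sqrt{L}}{3} = - \frac{L^{\frac{3}{2}}}{3}$)
$t{\left(-2,19 \right)} 215 + o{\left(a{\left(-3,4 \right)} \right)} = \left(-18\right) 215 - \frac{\left(3 - 3\right)^{\frac{3}{2}}}{3} = -3870 - \frac{0^{\frac{3}{2}}}{3} = -3870 - 0 = -3870 + 0 = -3870$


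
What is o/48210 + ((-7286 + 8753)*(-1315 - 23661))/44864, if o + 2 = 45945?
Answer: -55135724549/67590420 ≈ -815.73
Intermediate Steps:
o = 45943 (o = -2 + 45945 = 45943)
o/48210 + ((-7286 + 8753)*(-1315 - 23661))/44864 = 45943/48210 + ((-7286 + 8753)*(-1315 - 23661))/44864 = 45943*(1/48210) + (1467*(-24976))*(1/44864) = 45943/48210 - 36639792*1/44864 = 45943/48210 - 2289987/2804 = -55135724549/67590420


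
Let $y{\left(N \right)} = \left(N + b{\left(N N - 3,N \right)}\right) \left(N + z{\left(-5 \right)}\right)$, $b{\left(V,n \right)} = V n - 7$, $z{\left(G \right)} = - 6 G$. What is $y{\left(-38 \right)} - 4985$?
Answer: $433439$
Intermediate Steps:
$b{\left(V,n \right)} = -7 + V n$
$y{\left(N \right)} = \left(30 + N\right) \left(-7 + N + N \left(-3 + N^{2}\right)\right)$ ($y{\left(N \right)} = \left(N + \left(-7 + \left(N N - 3\right) N\right)\right) \left(N - -30\right) = \left(N + \left(-7 + \left(N^{2} - 3\right) N\right)\right) \left(N + 30\right) = \left(N + \left(-7 + \left(-3 + N^{2}\right) N\right)\right) \left(30 + N\right) = \left(N + \left(-7 + N \left(-3 + N^{2}\right)\right)\right) \left(30 + N\right) = \left(-7 + N + N \left(-3 + N^{2}\right)\right) \left(30 + N\right) = \left(30 + N\right) \left(-7 + N + N \left(-3 + N^{2}\right)\right)$)
$y{\left(-38 \right)} - 4985 = \left(-210 + \left(-38\right)^{4} - -2546 - 2 \left(-38\right)^{2} + 30 \left(-38\right)^{3}\right) - 4985 = \left(-210 + 2085136 + 2546 - 2888 + 30 \left(-54872\right)\right) - 4985 = \left(-210 + 2085136 + 2546 - 2888 - 1646160\right) - 4985 = 438424 - 4985 = 433439$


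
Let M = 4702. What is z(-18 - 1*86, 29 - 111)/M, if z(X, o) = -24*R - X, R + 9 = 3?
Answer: 124/2351 ≈ 0.052743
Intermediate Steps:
R = -6 (R = -9 + 3 = -6)
z(X, o) = 144 - X (z(X, o) = -24*(-6) - X = 144 - X)
z(-18 - 1*86, 29 - 111)/M = (144 - (-18 - 1*86))/4702 = (144 - (-18 - 86))*(1/4702) = (144 - 1*(-104))*(1/4702) = (144 + 104)*(1/4702) = 248*(1/4702) = 124/2351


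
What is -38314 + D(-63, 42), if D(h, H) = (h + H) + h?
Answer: -38398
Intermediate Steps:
D(h, H) = H + 2*h (D(h, H) = (H + h) + h = H + 2*h)
-38314 + D(-63, 42) = -38314 + (42 + 2*(-63)) = -38314 + (42 - 126) = -38314 - 84 = -38398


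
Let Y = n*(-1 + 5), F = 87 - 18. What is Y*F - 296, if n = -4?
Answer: -1400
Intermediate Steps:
F = 69
Y = -16 (Y = -4*(-1 + 5) = -4*4 = -16)
Y*F - 296 = -16*69 - 296 = -1104 - 296 = -1400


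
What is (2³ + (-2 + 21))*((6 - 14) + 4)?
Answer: -108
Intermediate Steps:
(2³ + (-2 + 21))*((6 - 14) + 4) = (8 + 19)*(-8 + 4) = 27*(-4) = -108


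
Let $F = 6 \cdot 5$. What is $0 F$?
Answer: $0$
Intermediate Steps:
$F = 30$
$0 F = 0 \cdot 30 = 0$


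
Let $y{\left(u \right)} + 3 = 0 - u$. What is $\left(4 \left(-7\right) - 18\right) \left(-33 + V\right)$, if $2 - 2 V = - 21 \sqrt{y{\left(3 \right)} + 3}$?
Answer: $1472 - 483 i \sqrt{3} \approx 1472.0 - 836.58 i$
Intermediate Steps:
$y{\left(u \right)} = -3 - u$ ($y{\left(u \right)} = -3 + \left(0 - u\right) = -3 - u$)
$V = 1 + \frac{21 i \sqrt{3}}{2}$ ($V = 1 - \frac{\left(-21\right) \sqrt{\left(-3 - 3\right) + 3}}{2} = 1 - \frac{\left(-21\right) \sqrt{-6 + 3}}{2} = 1 - \frac{\left(-21\right) \sqrt{-3}}{2} = 1 - \frac{\left(-21\right) i \sqrt{3}}{2} = 1 + \frac{21 i \sqrt{3}}{2} \approx 1.0 + 18.187 i$)
$\left(4 \left(-7\right) - 18\right) \left(-33 + V\right) = \left(4 \left(-7\right) - 18\right) \left(-33 + \left(1 + \frac{21 i \sqrt{3}}{2}\right)\right) = \left(-28 - 18\right) \left(-32 + \frac{21 i \sqrt{3}}{2}\right) = - 46 \left(-32 + \frac{21 i \sqrt{3}}{2}\right) = 1472 - 483 i \sqrt{3}$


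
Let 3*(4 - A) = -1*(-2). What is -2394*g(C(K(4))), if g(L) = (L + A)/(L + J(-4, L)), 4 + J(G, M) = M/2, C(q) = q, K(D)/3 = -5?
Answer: -55860/53 ≈ -1054.0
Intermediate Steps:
K(D) = -15 (K(D) = 3*(-5) = -15)
J(G, M) = -4 + M/2
A = 10/3 (A = 4 - (-1)*(-2)/3 = 4 - ⅓*2 = 4 - ⅔ = 10/3 ≈ 3.3333)
g(L) = (10/3 + L)/(-4 + 3*L/2) (g(L) = (L + 10/3)/(L + (-4 + L/2)) = (10/3 + L)/(-4 + 3*L/2))
-2394*g(C(K(4))) = -1596*(10 + 3*(-15))/(-8 + 3*(-15)) = -1596*(10 - 45)/(-8 - 45) = -1596*(-35)/(-53) = -1596*(-1)*(-35)/53 = -2394*70/159 = -55860/53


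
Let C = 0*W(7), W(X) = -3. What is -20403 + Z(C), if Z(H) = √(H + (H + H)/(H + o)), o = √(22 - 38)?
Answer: -20403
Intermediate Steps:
o = 4*I (o = √(-16) = 4*I ≈ 4.0*I)
C = 0 (C = 0*(-3) = 0)
Z(H) = √(H + 2*H/(H + 4*I)) (Z(H) = √(H + (H + H)/(H + 4*I)) = √(H + (2*H)/(H + 4*I)) = √(H + 2*H/(H + 4*I)))
-20403 + Z(C) = -20403 + √(0*(2 + 0 + 4*I)/(0 + 4*I)) = -20403 + √(0*(2 + 4*I)/((4*I))) = -20403 + √(0*(-I/4)*(2 + 4*I)) = -20403 + √0 = -20403 + 0 = -20403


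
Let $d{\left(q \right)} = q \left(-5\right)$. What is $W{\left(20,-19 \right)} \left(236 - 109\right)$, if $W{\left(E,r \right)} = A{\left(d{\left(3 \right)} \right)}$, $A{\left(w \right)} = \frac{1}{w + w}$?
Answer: $- \frac{127}{30} \approx -4.2333$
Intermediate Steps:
$d{\left(q \right)} = - 5 q$
$A{\left(w \right)} = \frac{1}{2 w}$
$W{\left(E,r \right)} = - \frac{1}{30}$ ($W{\left(E,r \right)} = \frac{1}{2 \left(\left(-5\right) 3\right)} = \frac{1}{2 \left(-15\right)} = \frac{1}{2} \left(- \frac{1}{15}\right) = - \frac{1}{30}$)
$W{\left(20,-19 \right)} \left(236 - 109\right) = - \frac{236 - 109}{30} = \left(- \frac{1}{30}\right) 127 = - \frac{127}{30}$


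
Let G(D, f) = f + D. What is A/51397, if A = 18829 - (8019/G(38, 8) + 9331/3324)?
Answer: 1425972517/3929403444 ≈ 0.36290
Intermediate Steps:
G(D, f) = D + f
A = 1425972517/76452 (A = 18829 - (8019/(38 + 8) + 9331/3324) = 18829 - (8019/46 + 9331*(1/3324)) = 18829 - (8019*(1/46) + 9331/3324) = 18829 - (8019/46 + 9331/3324) = 18829 - 1*13542191/76452 = 18829 - 13542191/76452 = 1425972517/76452 ≈ 18652.)
A/51397 = (1425972517/76452)/51397 = (1425972517/76452)*(1/51397) = 1425972517/3929403444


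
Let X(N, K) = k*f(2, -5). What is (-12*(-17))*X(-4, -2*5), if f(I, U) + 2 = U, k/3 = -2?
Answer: 8568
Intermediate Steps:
k = -6 (k = 3*(-2) = -6)
f(I, U) = -2 + U
X(N, K) = 42 (X(N, K) = -6*(-2 - 5) = -6*(-7) = 42)
(-12*(-17))*X(-4, -2*5) = -12*(-17)*42 = 204*42 = 8568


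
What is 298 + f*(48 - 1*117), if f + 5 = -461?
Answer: 32452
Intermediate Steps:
f = -466 (f = -5 - 461 = -466)
298 + f*(48 - 1*117) = 298 - 466*(48 - 1*117) = 298 - 466*(48 - 117) = 298 - 466*(-69) = 298 + 32154 = 32452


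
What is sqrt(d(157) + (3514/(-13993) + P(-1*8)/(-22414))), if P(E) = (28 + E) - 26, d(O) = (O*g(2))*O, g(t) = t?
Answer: sqrt(24741807443996225821)/22402793 ≈ 222.03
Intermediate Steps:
d(O) = 2*O**2 (d(O) = (O*2)*O = (2*O)*O = 2*O**2)
P(E) = 2 + E
sqrt(d(157) + (3514/(-13993) + P(-1*8)/(-22414))) = sqrt(2*157**2 + (3514/(-13993) + (2 - 1*8)/(-22414))) = sqrt(2*24649 + (3514*(-1/13993) + (2 - 8)*(-1/22414))) = sqrt(49298 + (-502/1999 - 6*(-1/22414))) = sqrt(49298 + (-502/1999 + 3/11207)) = sqrt(49298 - 5619917/22402793) = sqrt(1104407269397/22402793) = sqrt(24741807443996225821)/22402793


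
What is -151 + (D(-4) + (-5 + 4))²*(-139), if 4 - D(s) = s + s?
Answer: -16970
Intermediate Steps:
D(s) = 4 - 2*s (D(s) = 4 - (s + s) = 4 - 2*s)
-151 + (D(-4) + (-5 + 4))²*(-139) = -151 + ((4 - 2*(-4)) + (-5 + 4))²*(-139) = -151 + ((4 + 8) - 1)²*(-139) = -151 + (12 - 1)²*(-139) = -151 + 11²*(-139) = -151 + 121*(-139) = -151 - 16819 = -16970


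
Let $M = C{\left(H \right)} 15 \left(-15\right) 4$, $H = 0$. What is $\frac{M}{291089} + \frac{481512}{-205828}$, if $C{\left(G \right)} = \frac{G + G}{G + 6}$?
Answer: $- \frac{120378}{51457} \approx -2.3394$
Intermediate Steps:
$C{\left(G \right)} = \frac{2 G}{6 + G}$
$M = 0$ ($M = 2 \cdot 0 \frac{1}{6 + 0} \cdot 15 \left(-15\right) 4 = 2 \cdot 0 \cdot \frac{1}{6} \cdot 15 \left(-15\right) 4 = 0 \cdot 15 \left(-15\right) 4 = 0 \left(-15\right) 4 = 0 \cdot 4 = 0$)
$\frac{M}{291089} + \frac{481512}{-205828} = \frac{0}{291089} + \frac{481512}{-205828} = 0 \cdot \frac{1}{291089} + 481512 \left(- \frac{1}{205828}\right) = 0 - \frac{120378}{51457} = - \frac{120378}{51457}$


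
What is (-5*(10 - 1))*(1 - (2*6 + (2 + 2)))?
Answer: 675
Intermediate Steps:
(-5*(10 - 1))*(1 - (2*6 + (2 + 2))) = (-5*9)*(1 - (12 + 4)) = -45*(1 - 1*16) = -45*(1 - 16) = -45*(-15) = 675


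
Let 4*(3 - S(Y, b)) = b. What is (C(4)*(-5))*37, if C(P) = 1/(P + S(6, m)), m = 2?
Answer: -370/13 ≈ -28.462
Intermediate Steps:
S(Y, b) = 3 - b/4
C(P) = 1/(5/2 + P) (C(P) = 1/(P + (3 - ¼*2)) = 1/(P + (3 - ½)) = 1/(P + 5/2) = 1/(5/2 + P))
(C(4)*(-5))*37 = ((2/(5 + 2*4))*(-5))*37 = ((2/(5 + 8))*(-5))*37 = ((2/13)*(-5))*37 = -10/13*37 = -370/13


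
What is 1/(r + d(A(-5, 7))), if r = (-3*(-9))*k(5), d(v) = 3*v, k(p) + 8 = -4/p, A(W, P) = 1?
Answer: -5/1173 ≈ -0.0042626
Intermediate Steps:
k(p) = -8 - 4/p
r = -1188/5 (r = (-3*(-9))*(-8 - 4/5) = 27*(-8 - 4*⅕) = 27*(-8 - ⅘) = 27*(-44/5) = -1188/5 ≈ -237.60)
1/(r + d(A(-5, 7))) = 1/(-1188/5 + 3*1) = 1/(-1188/5 + 3) = 1/(-1173/5) = -5/1173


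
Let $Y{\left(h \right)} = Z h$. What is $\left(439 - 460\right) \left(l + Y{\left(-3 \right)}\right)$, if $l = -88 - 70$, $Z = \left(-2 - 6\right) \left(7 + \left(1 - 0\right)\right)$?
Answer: $-714$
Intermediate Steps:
$Z = -64$ ($Z = - 8 \left(7 + \left(1 + 0\right)\right) = - 8 \left(7 + 1\right) = \left(-8\right) 8 = -64$)
$Y{\left(h \right)} = - 64 h$
$l = -158$ ($l = -88 - 70 = -158$)
$\left(439 - 460\right) \left(l + Y{\left(-3 \right)}\right) = \left(439 - 460\right) \left(-158 - -192\right) = - 21 \left(-158 + 192\right) = \left(-21\right) 34 = -714$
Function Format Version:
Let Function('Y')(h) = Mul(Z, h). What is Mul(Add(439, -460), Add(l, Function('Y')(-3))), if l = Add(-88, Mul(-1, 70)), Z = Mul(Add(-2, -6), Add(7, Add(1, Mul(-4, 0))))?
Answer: -714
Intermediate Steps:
Z = -64 (Z = Mul(-8, Add(7, Add(1, 0))) = Mul(-8, Add(7, 1)) = Mul(-8, 8) = -64)
Function('Y')(h) = Mul(-64, h)
l = -158 (l = Add(-88, -70) = -158)
Mul(Add(439, -460), Add(l, Function('Y')(-3))) = Mul(Add(439, -460), Add(-158, Mul(-64, -3))) = Mul(-21, Add(-158, 192)) = Mul(-21, 34) = -714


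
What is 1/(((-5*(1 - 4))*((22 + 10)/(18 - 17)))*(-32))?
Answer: -1/15360 ≈ -6.5104e-5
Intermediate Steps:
1/(((-5*(1 - 4))*((22 + 10)/(18 - 17)))*(-32)) = 1/(((-5*(-3))*(32/1))*(-32)) = 1/((15*(32*1))*(-32)) = 1/((15*32)*(-32)) = 1/(480*(-32)) = 1/(-15360) = -1/15360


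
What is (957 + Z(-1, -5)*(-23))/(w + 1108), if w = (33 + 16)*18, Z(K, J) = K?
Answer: 98/199 ≈ 0.49246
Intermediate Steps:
w = 882 (w = 49*18 = 882)
(957 + Z(-1, -5)*(-23))/(w + 1108) = (957 - 1*(-23))/(882 + 1108) = (957 + 23)/1990 = 980*(1/1990) = 98/199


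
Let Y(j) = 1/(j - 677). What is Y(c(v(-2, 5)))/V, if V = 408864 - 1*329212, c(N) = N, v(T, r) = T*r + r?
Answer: -1/54322664 ≈ -1.8409e-8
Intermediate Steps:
v(T, r) = r + T*r
Y(j) = 1/(-677 + j)
V = 79652 (V = 408864 - 329212 = 79652)
Y(c(v(-2, 5)))/V = 1/(-677 + 5*(1 - 2)*79652) = (1/79652)/(-677 + 5*(-1)) = (1/79652)/(-677 - 5) = (1/79652)/(-682) = -1/682*1/79652 = -1/54322664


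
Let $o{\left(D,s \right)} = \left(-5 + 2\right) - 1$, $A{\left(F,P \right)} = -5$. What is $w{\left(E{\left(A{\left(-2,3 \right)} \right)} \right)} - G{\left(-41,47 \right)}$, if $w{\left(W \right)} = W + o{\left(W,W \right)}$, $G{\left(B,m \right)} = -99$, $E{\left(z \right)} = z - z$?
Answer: $95$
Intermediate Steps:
$E{\left(z \right)} = 0$
$o{\left(D,s \right)} = -4$ ($o{\left(D,s \right)} = -3 - 1 = -4$)
$w{\left(W \right)} = -4 + W$ ($w{\left(W \right)} = W - 4 = -4 + W$)
$w{\left(E{\left(A{\left(-2,3 \right)} \right)} \right)} - G{\left(-41,47 \right)} = \left(-4 + 0\right) - -99 = -4 + 99 = 95$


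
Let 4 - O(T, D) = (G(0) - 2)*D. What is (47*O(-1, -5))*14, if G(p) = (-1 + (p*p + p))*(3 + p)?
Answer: -13818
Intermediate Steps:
G(p) = (3 + p)*(-1 + p + p²) (G(p) = (-1 + (p² + p))*(3 + p) = (-1 + (p + p²))*(3 + p) = (-1 + p + p²)*(3 + p) = (3 + p)*(-1 + p + p²))
O(T, D) = 4 + 5*D (O(T, D) = 4 - ((-3 + 0³ + 2*0 + 4*0²) - 2)*D = 4 - ((-3 + 0 + 0 + 4*0) - 2)*D = 4 - ((-3 + 0 + 0 + 0) - 2)*D = 4 - (-3 - 2)*D = 4 - (-5)*D = 4 + 5*D)
(47*O(-1, -5))*14 = (47*(4 + 5*(-5)))*14 = (47*(4 - 25))*14 = (47*(-21))*14 = -987*14 = -13818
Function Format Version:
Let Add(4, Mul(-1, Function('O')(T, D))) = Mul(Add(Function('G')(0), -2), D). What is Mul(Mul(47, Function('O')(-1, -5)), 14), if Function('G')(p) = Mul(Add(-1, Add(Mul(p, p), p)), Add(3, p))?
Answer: -13818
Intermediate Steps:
Function('G')(p) = Mul(Add(3, p), Add(-1, p, Pow(p, 2))) (Function('G')(p) = Mul(Add(-1, Add(Pow(p, 2), p)), Add(3, p)) = Mul(Add(-1, Add(p, Pow(p, 2))), Add(3, p)) = Mul(Add(-1, p, Pow(p, 2)), Add(3, p)) = Mul(Add(3, p), Add(-1, p, Pow(p, 2))))
Function('O')(T, D) = Add(4, Mul(5, D)) (Function('O')(T, D) = Add(4, Mul(-1, Mul(Add(Add(-3, Pow(0, 3), Mul(2, 0), Mul(4, Pow(0, 2))), -2), D))) = Add(4, Mul(-1, Mul(Add(Add(-3, 0, 0, Mul(4, 0)), -2), D))) = Add(4, Mul(-1, Mul(Add(Add(-3, 0, 0, 0), -2), D))) = Add(4, Mul(-1, Mul(Add(-3, -2), D))) = Add(4, Mul(-1, Mul(-5, D))) = Add(4, Mul(5, D)))
Mul(Mul(47, Function('O')(-1, -5)), 14) = Mul(Mul(47, Add(4, Mul(5, -5))), 14) = Mul(Mul(47, Add(4, -25)), 14) = Mul(Mul(47, -21), 14) = Mul(-987, 14) = -13818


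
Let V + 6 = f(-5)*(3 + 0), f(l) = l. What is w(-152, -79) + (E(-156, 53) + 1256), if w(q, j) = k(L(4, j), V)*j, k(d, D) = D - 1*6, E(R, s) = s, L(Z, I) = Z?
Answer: 3442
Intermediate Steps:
V = -21 (V = -6 - 5*(3 + 0) = -6 - 5*3 = -6 - 15 = -21)
k(d, D) = -6 + D (k(d, D) = D - 6 = -6 + D)
w(q, j) = -27*j (w(q, j) = (-6 - 21)*j = -27*j)
w(-152, -79) + (E(-156, 53) + 1256) = -27*(-79) + (53 + 1256) = 2133 + 1309 = 3442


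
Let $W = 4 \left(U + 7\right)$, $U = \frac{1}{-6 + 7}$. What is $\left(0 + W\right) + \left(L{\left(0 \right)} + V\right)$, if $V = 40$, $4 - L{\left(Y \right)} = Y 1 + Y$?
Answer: $76$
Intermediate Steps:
$L{\left(Y \right)} = 4 - 2 Y$ ($L{\left(Y \right)} = 4 - \left(Y 1 + Y\right) = 4 - \left(Y + Y\right) = 4 - 2 Y$)
$U = 1$ ($U = 1^{-1} = 1$)
$W = 32$ ($W = 4 \left(1 + 7\right) = 4 \cdot 8 = 32$)
$\left(0 + W\right) + \left(L{\left(0 \right)} + V\right) = \left(0 + 32\right) + \left(\left(4 - 0\right) + 40\right) = 32 + \left(\left(4 + 0\right) + 40\right) = 32 + \left(4 + 40\right) = 32 + 44 = 76$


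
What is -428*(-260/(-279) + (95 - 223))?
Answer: 15173456/279 ≈ 54385.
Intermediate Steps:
-428*(-260/(-279) + (95 - 223)) = -428*(-260*(-1/279) - 128) = -428*(260/279 - 128) = -428*(-35452/279) = 15173456/279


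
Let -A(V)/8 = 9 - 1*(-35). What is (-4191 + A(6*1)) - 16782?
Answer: -21325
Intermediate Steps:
A(V) = -352 (A(V) = -8*(9 - 1*(-35)) = -8*(9 + 35) = -8*44 = -352)
(-4191 + A(6*1)) - 16782 = (-4191 - 352) - 16782 = -4543 - 16782 = -21325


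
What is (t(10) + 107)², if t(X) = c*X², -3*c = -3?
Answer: 42849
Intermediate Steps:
c = 1 (c = -⅓*(-3) = 1)
t(X) = X² (t(X) = 1*X² = X²)
(t(10) + 107)² = (10² + 107)² = (100 + 107)² = 207² = 42849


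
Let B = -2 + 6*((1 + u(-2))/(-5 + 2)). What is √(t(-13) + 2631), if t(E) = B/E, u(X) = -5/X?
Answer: 2*√111189/13 ≈ 51.300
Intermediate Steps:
B = -9 (B = -2 + 6*((1 - 5/(-2))/(-5 + 2)) = -2 + 6*((1 - 5*(-½))/(-3)) = -2 + 6*((1 + 5/2)*(-⅓)) = -2 + 6*((7/2)*(-⅓)) = -2 + 6*(-7/6) = -2 - 7 = -9)
t(E) = -9/E
√(t(-13) + 2631) = √(-9/(-13) + 2631) = √(-9*(-1/13) + 2631) = √(9/13 + 2631) = √(34212/13) = 2*√111189/13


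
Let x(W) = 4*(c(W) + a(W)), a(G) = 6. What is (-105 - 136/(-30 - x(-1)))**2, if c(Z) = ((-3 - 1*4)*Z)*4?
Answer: 74770609/6889 ≈ 10854.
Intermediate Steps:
c(Z) = -28*Z (c(Z) = ((-3 - 4)*Z)*4 = -7*Z*4 = -28*Z)
x(W) = 24 - 112*W (x(W) = 4*(-28*W + 6) = 4*(6 - 28*W) = 24 - 112*W)
(-105 - 136/(-30 - x(-1)))**2 = (-105 - 136/(-30 - (24 - 112*(-1))))**2 = (-105 - 136/(-30 - (24 + 112)))**2 = (-105 - 136/(-30 - 1*136))**2 = (-105 - 136/(-30 - 136))**2 = (-105 - 136/(-166))**2 = (-105 - 136*(-1/166))**2 = (-105 + 68/83)**2 = (-8647/83)**2 = 74770609/6889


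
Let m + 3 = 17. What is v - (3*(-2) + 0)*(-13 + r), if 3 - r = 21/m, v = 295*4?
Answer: 1111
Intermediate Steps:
m = 14 (m = -3 + 17 = 14)
v = 1180
r = 3/2 (r = 3 - 21/14 = 3 - 1*3/2 = 3 - 3/2 = 3/2 ≈ 1.5000)
v - (3*(-2) + 0)*(-13 + r) = 1180 - (3*(-2) + 0)*(-13 + 3/2) = 1180 - (-6 + 0)*(-23)/2 = 1180 - (-6)*(-23)/2 = 1180 - 1*69 = 1180 - 69 = 1111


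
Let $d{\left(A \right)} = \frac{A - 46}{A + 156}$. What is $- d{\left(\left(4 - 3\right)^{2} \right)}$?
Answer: $\frac{45}{157} \approx 0.28662$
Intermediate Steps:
$d{\left(A \right)} = \frac{-46 + A}{156 + A}$
$- d{\left(\left(4 - 3\right)^{2} \right)} = - \frac{-46 + \left(4 - 3\right)^{2}}{156 + \left(4 - 3\right)^{2}} = - \frac{-46 + 1^{2}}{156 + 1^{2}} = - \frac{-46 + 1}{156 + 1} = - \frac{-45}{157} = \left(-1\right) \left(- \frac{45}{157}\right) = \frac{45}{157}$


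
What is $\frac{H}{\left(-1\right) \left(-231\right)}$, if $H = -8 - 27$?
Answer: $- \frac{5}{33} \approx -0.15152$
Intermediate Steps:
$H = -35$ ($H = -8 - 27 = -35$)
$\frac{H}{\left(-1\right) \left(-231\right)} = - \frac{35}{\left(-1\right) \left(-231\right)} = - \frac{35}{231} = \left(-35\right) \frac{1}{231} = - \frac{5}{33}$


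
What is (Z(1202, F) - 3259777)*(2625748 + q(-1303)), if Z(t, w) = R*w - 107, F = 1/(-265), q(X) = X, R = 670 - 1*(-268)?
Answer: -453435964358022/53 ≈ -8.5554e+12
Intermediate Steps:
R = 938 (R = 670 + 268 = 938)
F = -1/265 ≈ -0.0037736
Z(t, w) = -107 + 938*w (Z(t, w) = 938*w - 107 = -107 + 938*w)
(Z(1202, F) - 3259777)*(2625748 + q(-1303)) = ((-107 + 938*(-1/265)) - 3259777)*(2625748 - 1303) = ((-107 - 938/265) - 3259777)*2624445 = (-29293/265 - 3259777)*2624445 = -863870198/265*2624445 = -453435964358022/53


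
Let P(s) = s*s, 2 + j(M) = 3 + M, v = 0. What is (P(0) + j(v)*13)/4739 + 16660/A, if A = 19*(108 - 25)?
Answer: 78972241/7473403 ≈ 10.567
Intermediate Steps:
A = 1577 (A = 19*83 = 1577)
j(M) = 1 + M (j(M) = -2 + (3 + M) = 1 + M)
P(s) = s²
(P(0) + j(v)*13)/4739 + 16660/A = (0² + (1 + 0)*13)/4739 + 16660/1577 = (0 + 1*13)*(1/4739) + 16660*(1/1577) = (0 + 13)*(1/4739) + 16660/1577 = 13*(1/4739) + 16660/1577 = 13/4739 + 16660/1577 = 78972241/7473403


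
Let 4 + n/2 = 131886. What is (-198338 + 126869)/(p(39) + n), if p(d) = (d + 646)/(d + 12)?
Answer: -3644919/13452649 ≈ -0.27094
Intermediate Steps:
n = 263764 (n = -8 + 2*131886 = -8 + 263772 = 263764)
p(d) = (646 + d)/(12 + d)
(-198338 + 126869)/(p(39) + n) = (-198338 + 126869)/((646 + 39)/(12 + 39) + 263764) = -71469/(685/51 + 263764) = -71469/13452649/51 = -71469*51/13452649 = -3644919/13452649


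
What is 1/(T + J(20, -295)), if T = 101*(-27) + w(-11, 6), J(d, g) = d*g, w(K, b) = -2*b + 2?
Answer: -1/8637 ≈ -0.00011578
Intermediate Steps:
w(K, b) = 2 - 2*b
T = -2737 (T = 101*(-27) + (2 - 2*6) = -2727 + (2 - 12) = -2727 - 10 = -2737)
1/(T + J(20, -295)) = 1/(-2737 + 20*(-295)) = 1/(-2737 - 5900) = 1/(-8637) = -1/8637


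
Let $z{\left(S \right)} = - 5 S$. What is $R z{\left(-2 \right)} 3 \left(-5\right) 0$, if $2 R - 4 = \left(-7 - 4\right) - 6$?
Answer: $0$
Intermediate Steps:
$R = - \frac{13}{2}$ ($R = 2 + \frac{\left(-7 - 4\right) - 6}{2} = 2 + \frac{-11 - 6}{2} = 2 + \frac{1}{2} \left(-17\right) = 2 - \frac{17}{2} = - \frac{13}{2} \approx -6.5$)
$R z{\left(-2 \right)} 3 \left(-5\right) 0 = - \frac{13 \left(\left(-5\right) \left(-2\right)\right)}{2} \cdot 3 \left(-5\right) 0 = \left(- \frac{13}{2}\right) 10 \left(\left(-15\right) 0\right) = \left(-65\right) 0 = 0$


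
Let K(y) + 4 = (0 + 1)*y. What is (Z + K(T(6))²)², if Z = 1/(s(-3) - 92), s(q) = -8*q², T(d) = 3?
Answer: 26569/26896 ≈ 0.98784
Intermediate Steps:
K(y) = -4 + y (K(y) = -4 + (0 + 1)*y = -4 + 1*y = -4 + y)
Z = -1/164 (Z = 1/(-8*(-3)² - 92) = 1/(-8*9 - 92) = 1/(-72 - 92) = 1/(-164) = -1/164 ≈ -0.0060976)
(Z + K(T(6))²)² = (-1/164 + (-4 + 3)²)² = (-1/164 + (-1)²)² = (-1/164 + 1)² = (163/164)² = 26569/26896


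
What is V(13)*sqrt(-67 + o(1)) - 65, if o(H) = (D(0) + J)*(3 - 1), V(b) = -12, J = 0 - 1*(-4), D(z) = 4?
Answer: -65 - 12*I*sqrt(51) ≈ -65.0 - 85.697*I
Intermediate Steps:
J = 4 (J = 0 + 4 = 4)
o(H) = 16 (o(H) = (4 + 4)*(3 - 1) = 8*2 = 16)
V(13)*sqrt(-67 + o(1)) - 65 = -12*sqrt(-67 + 16) - 65 = -12*I*sqrt(51) - 65 = -65 - 12*I*sqrt(51)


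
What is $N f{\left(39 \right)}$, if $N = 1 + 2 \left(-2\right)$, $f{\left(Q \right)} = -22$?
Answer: $66$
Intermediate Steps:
$N = -3$ ($N = 1 - 4 = -3$)
$N f{\left(39 \right)} = \left(-3\right) \left(-22\right) = 66$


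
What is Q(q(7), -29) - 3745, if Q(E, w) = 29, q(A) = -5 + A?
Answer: -3716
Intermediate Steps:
Q(q(7), -29) - 3745 = 29 - 3745 = -3716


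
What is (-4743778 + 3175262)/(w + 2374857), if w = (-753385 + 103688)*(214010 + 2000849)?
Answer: 784258/719492436433 ≈ 1.0900e-6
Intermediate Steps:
w = -1438987247723 (w = -649697*2214859 = -1438987247723)
(-4743778 + 3175262)/(w + 2374857) = (-4743778 + 3175262)/(-1438987247723 + 2374857) = -1568516/(-1438984872866) = -1568516*(-1/1438984872866) = 784258/719492436433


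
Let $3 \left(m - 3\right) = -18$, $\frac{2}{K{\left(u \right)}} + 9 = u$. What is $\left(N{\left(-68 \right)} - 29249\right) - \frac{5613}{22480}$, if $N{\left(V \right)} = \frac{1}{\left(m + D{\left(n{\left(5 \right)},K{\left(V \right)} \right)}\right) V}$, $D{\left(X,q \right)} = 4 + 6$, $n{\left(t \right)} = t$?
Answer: $- \frac{78245258447}{2675120} \approx -29249.0$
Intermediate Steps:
$K{\left(u \right)} = \frac{2}{-9 + u}$
$m = -3$ ($m = 3 + \frac{1}{3} \left(-18\right) = 3 - 6 = -3$)
$D{\left(X,q \right)} = 10$
$N{\left(V \right)} = \frac{1}{7 V}$ ($N{\left(V \right)} = \frac{1}{\left(-3 + 10\right) V} = \frac{1}{7 V}$)
$\left(N{\left(-68 \right)} - 29249\right) - \frac{5613}{22480} = \left(\frac{1}{7 \left(-68\right)} - 29249\right) - \frac{5613}{22480} = \left(\frac{1}{7} \left(- \frac{1}{68}\right) - 29249\right) - \frac{5613}{22480} = \left(- \frac{1}{476} - 29249\right) - \frac{5613}{22480} = - \frac{13922525}{476} - \frac{5613}{22480} = - \frac{78245258447}{2675120}$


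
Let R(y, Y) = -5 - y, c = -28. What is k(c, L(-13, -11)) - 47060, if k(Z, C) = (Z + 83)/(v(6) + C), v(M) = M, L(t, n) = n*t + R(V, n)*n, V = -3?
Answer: -8047205/171 ≈ -47060.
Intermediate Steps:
L(t, n) = -2*n + n*t (L(t, n) = n*t + (-5 - 1*(-3))*n = n*t + (-5 + 3)*n = n*t - 2*n = -2*n + n*t)
k(Z, C) = (83 + Z)/(6 + C) (k(Z, C) = (Z + 83)/(6 + C) = (83 + Z)/(6 + C))
k(c, L(-13, -11)) - 47060 = (83 - 28)/(6 - 11*(-2 - 13)) - 47060 = 55/(6 - 11*(-15)) - 47060 = 55/(6 + 165) - 47060 = 55/171 - 47060 = -8047205/171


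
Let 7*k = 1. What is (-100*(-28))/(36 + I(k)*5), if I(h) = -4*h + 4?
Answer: 4900/93 ≈ 52.688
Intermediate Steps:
k = 1/7 (k = (1/7)*1 = 1/7 ≈ 0.14286)
I(h) = 4 - 4*h
(-100*(-28))/(36 + I(k)*5) = (-100*(-28))/(36 + (4 - 4*1/7)*5) = 2800/(36 + (4 - 4/7)*5) = 2800/(36 + (24/7)*5) = 2800/(36 + 120/7) = 2800/(372/7) = 2800*(7/372) = 4900/93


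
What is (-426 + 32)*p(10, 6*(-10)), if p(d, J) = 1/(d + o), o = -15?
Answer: 394/5 ≈ 78.800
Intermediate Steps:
p(d, J) = 1/(-15 + d) (p(d, J) = 1/(d - 15) = 1/(-15 + d))
(-426 + 32)*p(10, 6*(-10)) = (-426 + 32)/(-15 + 10) = -394/(-5) = -394*(-1/5) = 394/5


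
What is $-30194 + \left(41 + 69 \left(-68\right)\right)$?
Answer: $-34845$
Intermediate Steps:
$-30194 + \left(41 + 69 \left(-68\right)\right) = -30194 + \left(41 - 4692\right) = -30194 - 4651 = -34845$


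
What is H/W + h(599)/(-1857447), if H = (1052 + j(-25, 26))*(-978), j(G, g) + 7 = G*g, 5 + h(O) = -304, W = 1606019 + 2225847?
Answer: -119394383996/1186248001017 ≈ -0.10065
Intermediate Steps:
W = 3831866
h(O) = -309 (h(O) = -5 - 304 = -309)
j(G, g) = -7 + G*g
H = -386310 (H = (1052 + (-7 - 25*26))*(-978) = (1052 + (-7 - 650))*(-978) = (1052 - 657)*(-978) = 395*(-978) = -386310)
H/W + h(599)/(-1857447) = -386310/3831866 - 309/(-1857447) = -386310*1/3831866 - 309*(-1/1857447) = -193155/1915933 + 103/619149 = -119394383996/1186248001017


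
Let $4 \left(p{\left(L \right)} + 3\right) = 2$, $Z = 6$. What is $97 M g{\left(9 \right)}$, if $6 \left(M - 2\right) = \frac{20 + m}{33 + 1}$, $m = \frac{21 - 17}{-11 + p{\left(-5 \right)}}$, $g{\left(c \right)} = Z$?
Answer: $\frac{560078}{459} \approx 1220.2$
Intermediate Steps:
$p{\left(L \right)} = - \frac{5}{2}$ ($p{\left(L \right)} = -3 + \frac{1}{4} \cdot 2 = -3 + \frac{1}{2} = - \frac{5}{2}$)
$g{\left(c \right)} = 6$
$m = - \frac{8}{27}$ ($m = \frac{21 - 17}{-11 - \frac{5}{2}} = \frac{4}{- \frac{27}{2}} = 4 \left(- \frac{2}{27}\right) = - \frac{8}{27} \approx -0.2963$)
$M = \frac{2887}{1377}$ ($M = 2 + \frac{\left(20 - \frac{8}{27}\right) \frac{1}{33 + 1}}{6} = 2 + \frac{\frac{532}{27} \cdot \frac{1}{34}}{6} = 2 + \frac{1}{6} \cdot \frac{266}{459} = 2 + \frac{133}{1377} = \frac{2887}{1377} \approx 2.0966$)
$97 M g{\left(9 \right)} = 97 \cdot \frac{2887}{1377} \cdot 6 = \frac{280039}{1377} \cdot 6 = \frac{560078}{459}$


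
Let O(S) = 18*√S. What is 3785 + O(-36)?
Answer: 3785 + 108*I ≈ 3785.0 + 108.0*I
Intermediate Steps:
3785 + O(-36) = 3785 + 18*√(-36) = 3785 + 18*(6*I) = 3785 + 108*I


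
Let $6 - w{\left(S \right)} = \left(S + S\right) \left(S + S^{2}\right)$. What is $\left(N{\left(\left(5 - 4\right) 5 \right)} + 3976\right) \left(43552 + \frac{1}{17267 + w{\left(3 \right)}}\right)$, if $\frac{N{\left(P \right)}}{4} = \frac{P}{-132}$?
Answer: $\frac{32763048949153}{189211} \approx 1.7316 \cdot 10^{8}$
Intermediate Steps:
$N{\left(P \right)} = - \frac{P}{33}$ ($N{\left(P \right)} = 4 \frac{P}{-132} = 4 P \left(- \frac{1}{132}\right) = 4 \left(- \frac{P}{132}\right) = - \frac{P}{33}$)
$w{\left(S \right)} = 6 - 2 S \left(S + S^{2}\right)$ ($w{\left(S \right)} = 6 - \left(S + S\right) \left(S + S^{2}\right) = 6 - 2 S \left(S + S^{2}\right)$)
$\left(N{\left(\left(5 - 4\right) 5 \right)} + 3976\right) \left(43552 + \frac{1}{17267 + w{\left(3 \right)}}\right) = \left(- \frac{\left(5 - 4\right) 5}{33} + 3976\right) \left(43552 + \frac{1}{17267 - \left(-6 + 18 + 54\right)}\right) = \left(- \frac{1 \cdot 5}{33} + 3976\right) \left(43552 + \frac{1}{17267 - 66}\right) = \left(\left(- \frac{1}{33}\right) 5 + 3976\right) \left(43552 + \frac{1}{17267 - 66}\right) = \left(- \frac{5}{33} + 3976\right) \left(43552 + \frac{1}{17267 - 66}\right) = \frac{131203 \left(43552 + \frac{1}{17201}\right)}{33} = \frac{131203}{33} \cdot \frac{749137953}{17201} = \frac{32763048949153}{189211}$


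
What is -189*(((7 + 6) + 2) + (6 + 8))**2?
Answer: -158949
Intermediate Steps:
-189*(((7 + 6) + 2) + (6 + 8))**2 = -189*((13 + 2) + 14)**2 = -189*(15 + 14)**2 = -189*29**2 = -189*841 = -158949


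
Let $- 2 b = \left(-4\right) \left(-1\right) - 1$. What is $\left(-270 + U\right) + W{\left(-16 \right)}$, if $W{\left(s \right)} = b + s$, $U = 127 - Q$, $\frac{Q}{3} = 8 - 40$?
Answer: $- \frac{129}{2} \approx -64.5$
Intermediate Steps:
$Q = -96$ ($Q = 3 \left(8 - 40\right) = 3 \left(-32\right) = -96$)
$b = - \frac{3}{2}$ ($b = - \frac{\left(-4\right) \left(-1\right) - 1}{2} = - \frac{4 - 1}{2} = \left(- \frac{1}{2}\right) 3 = - \frac{3}{2} \approx -1.5$)
$U = 223$ ($U = 127 - -96 = 127 + 96 = 223$)
$W{\left(s \right)} = - \frac{3}{2} + s$
$\left(-270 + U\right) + W{\left(-16 \right)} = \left(-270 + 223\right) - \frac{35}{2} = -47 - \frac{35}{2} = - \frac{129}{2}$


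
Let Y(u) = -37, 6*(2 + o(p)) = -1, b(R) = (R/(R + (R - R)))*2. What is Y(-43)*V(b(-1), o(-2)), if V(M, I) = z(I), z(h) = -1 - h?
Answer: -259/6 ≈ -43.167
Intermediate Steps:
b(R) = 2 (b(R) = (R/(R + 0))*2 = (R/R)*2 = 1*2 = 2)
o(p) = -13/6 (o(p) = -2 + (⅙)*(-1) = -2 - ⅙ = -13/6)
V(M, I) = -1 - I
Y(-43)*V(b(-1), o(-2)) = -37*(-1 - 1*(-13/6)) = -37*(-1 + 13/6) = -37*7/6 = -259/6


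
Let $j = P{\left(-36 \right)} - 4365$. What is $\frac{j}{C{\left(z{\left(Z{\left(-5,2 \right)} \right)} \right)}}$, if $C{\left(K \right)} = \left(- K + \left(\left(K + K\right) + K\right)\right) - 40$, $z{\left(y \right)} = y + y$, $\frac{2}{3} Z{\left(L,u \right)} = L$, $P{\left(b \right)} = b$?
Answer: $\frac{4401}{70} \approx 62.871$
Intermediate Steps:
$Z{\left(L,u \right)} = \frac{3 L}{2}$
$z{\left(y \right)} = 2 y$
$j = -4401$ ($j = -36 - 4365 = -4401$)
$C{\left(K \right)} = -40 + 2 K$ ($C{\left(K \right)} = \left(- K + \left(2 K + K\right)\right) - 40 = \left(- K + 3 K\right) - 40 = 2 K - 40 = -40 + 2 K$)
$\frac{j}{C{\left(z{\left(Z{\left(-5,2 \right)} \right)} \right)}} = - \frac{4401}{-40 + 2 \cdot 2 \cdot \frac{3}{2} \left(-5\right)} = - \frac{4401}{-40 + 2 \cdot 2 \left(- \frac{15}{2}\right)} = - \frac{4401}{-40 + 2 \left(-15\right)} = - \frac{4401}{-40 - 30} = - \frac{4401}{-70} = \left(-4401\right) \left(- \frac{1}{70}\right) = \frac{4401}{70}$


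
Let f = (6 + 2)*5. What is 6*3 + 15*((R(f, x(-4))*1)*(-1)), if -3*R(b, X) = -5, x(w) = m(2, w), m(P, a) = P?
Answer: -7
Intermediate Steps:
x(w) = 2
f = 40 (f = 8*5 = 40)
R(b, X) = 5/3 (R(b, X) = -1/3*(-5) = 5/3)
6*3 + 15*((R(f, x(-4))*1)*(-1)) = 6*3 + 15*(((5/3)*1)*(-1)) = 18 + 15*((5/3)*(-1)) = 18 + 15*(-5/3) = 18 - 25 = -7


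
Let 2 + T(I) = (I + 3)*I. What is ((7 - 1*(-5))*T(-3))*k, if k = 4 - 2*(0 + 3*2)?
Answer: 192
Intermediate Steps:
T(I) = -2 + I*(3 + I) (T(I) = -2 + (I + 3)*I = -2 + (3 + I)*I = -2 + I*(3 + I))
k = -8 (k = 4 - 2*(0 + 6) = 4 - 2*6 = 4 - 12 = -8)
((7 - 1*(-5))*T(-3))*k = ((7 - 1*(-5))*(-2 + (-3)**2 + 3*(-3)))*(-8) = ((7 + 5)*(-2 + 9 - 9))*(-8) = (12*(-2))*(-8) = -24*(-8) = 192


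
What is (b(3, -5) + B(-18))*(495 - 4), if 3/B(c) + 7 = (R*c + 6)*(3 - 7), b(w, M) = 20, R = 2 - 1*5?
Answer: 2424067/247 ≈ 9814.0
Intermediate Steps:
R = -3 (R = 2 - 5 = -3)
B(c) = 3/(-31 + 12*c) (B(c) = 3/(-7 + (-3*c + 6)*(3 - 7)) = 3/(-7 + (6 - 3*c)*(-4)) = 3/(-7 + (-24 + 12*c)) = 3/(-31 + 12*c))
(b(3, -5) + B(-18))*(495 - 4) = (20 + 3/(-31 + 12*(-18)))*(495 - 4) = (20 + 3/(-31 - 216))*491 = (20 + 3/(-247))*491 = (20 + 3*(-1/247))*491 = (20 - 3/247)*491 = (4937/247)*491 = 2424067/247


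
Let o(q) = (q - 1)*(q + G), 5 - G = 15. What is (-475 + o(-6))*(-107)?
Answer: 38841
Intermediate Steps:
G = -10 (G = 5 - 1*15 = 5 - 15 = -10)
o(q) = (-1 + q)*(-10 + q) (o(q) = (q - 1)*(q - 10) = (-1 + q)*(-10 + q))
(-475 + o(-6))*(-107) = (-475 + (10 + (-6)**2 - 11*(-6)))*(-107) = (-475 + (10 + 36 + 66))*(-107) = (-475 + 112)*(-107) = -363*(-107) = 38841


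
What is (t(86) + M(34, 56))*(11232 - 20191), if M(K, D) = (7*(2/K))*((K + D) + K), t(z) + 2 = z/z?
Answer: -448477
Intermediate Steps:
t(z) = -1 (t(z) = -2 + z/z = -2 + 1 = -1)
M(K, D) = 14*(D + 2*K)/K (M(K, D) = (14/K)*((D + K) + K) = (14/K)*(D + 2*K) = 14*(D + 2*K)/K)
(t(86) + M(34, 56))*(11232 - 20191) = (-1 + (28 + 14*56/34))*(11232 - 20191) = (-1 + (28 + 14*56*(1/34)))*(-8959) = (-1 + (28 + 392/17))*(-8959) = (-1 + 868/17)*(-8959) = (851/17)*(-8959) = -448477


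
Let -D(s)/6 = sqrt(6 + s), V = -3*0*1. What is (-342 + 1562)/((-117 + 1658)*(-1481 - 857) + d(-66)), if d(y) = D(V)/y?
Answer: -265926948980/785325438973919 - 6710*sqrt(6)/785325438973919 ≈ -0.00033862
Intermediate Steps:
V = 0 (V = 0*1 = 0)
D(s) = -6*sqrt(6 + s)
d(y) = -6*sqrt(6)/y (d(y) = (-6*sqrt(6 + 0))/y = (-6*sqrt(6))/y = -6*sqrt(6)/y)
(-342 + 1562)/((-117 + 1658)*(-1481 - 857) + d(-66)) = (-342 + 1562)/((-117 + 1658)*(-1481 - 857) - 6*sqrt(6)/(-66)) = 1220/(1541*(-2338) - 6*sqrt(6)*(-1/66)) = 1220/(-3602858 + sqrt(6)/11)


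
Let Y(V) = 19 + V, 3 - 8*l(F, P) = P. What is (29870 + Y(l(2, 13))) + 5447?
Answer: 141339/4 ≈ 35335.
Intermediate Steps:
l(F, P) = 3/8 - P/8
(29870 + Y(l(2, 13))) + 5447 = (29870 + (19 + (3/8 - ⅛*13))) + 5447 = (29870 + (19 + (3/8 - 13/8))) + 5447 = (29870 + (19 - 5/4)) + 5447 = (29870 + 71/4) + 5447 = 119551/4 + 5447 = 141339/4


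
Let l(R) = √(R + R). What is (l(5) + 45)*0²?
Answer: 0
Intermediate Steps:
l(R) = √2*√R (l(R) = √(2*R) = √2*√R)
(l(5) + 45)*0² = (√2*√5 + 45)*0² = (√10 + 45)*0 = (45 + √10)*0 = 0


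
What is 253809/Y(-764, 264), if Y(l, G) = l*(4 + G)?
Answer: -253809/204752 ≈ -1.2396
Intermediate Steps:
253809/Y(-764, 264) = 253809/((-764*(4 + 264))) = 253809/((-764*268)) = 253809/(-204752) = 253809*(-1/204752) = -253809/204752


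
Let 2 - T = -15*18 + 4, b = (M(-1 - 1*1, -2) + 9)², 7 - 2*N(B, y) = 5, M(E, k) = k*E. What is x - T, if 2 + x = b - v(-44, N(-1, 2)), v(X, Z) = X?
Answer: -57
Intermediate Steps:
M(E, k) = E*k
N(B, y) = 1 (N(B, y) = 7/2 - ½*5 = 7/2 - 5/2 = 1)
b = 169 (b = ((-1 - 1*1)*(-2) + 9)² = ((-1 - 1)*(-2) + 9)² = (-2*(-2) + 9)² = (4 + 9)² = 13² = 169)
x = 211 (x = -2 + (169 - 1*(-44)) = -2 + (169 + 44) = -2 + 213 = 211)
T = 268 (T = 2 - (-15*18 + 4) = 2 - (-270 + 4) = 2 - 1*(-266) = 2 + 266 = 268)
x - T = 211 - 1*268 = 211 - 268 = -57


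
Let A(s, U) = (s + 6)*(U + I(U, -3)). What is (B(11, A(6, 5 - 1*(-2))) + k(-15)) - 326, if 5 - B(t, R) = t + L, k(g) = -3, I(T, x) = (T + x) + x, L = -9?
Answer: -326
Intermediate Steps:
I(T, x) = T + 2*x
A(s, U) = (-6 + 2*U)*(6 + s) (A(s, U) = (s + 6)*(U + (U + 2*(-3))) = (6 + s)*(U + (U - 6)) = (6 + s)*(U + (-6 + U)) = (6 + s)*(-6 + 2*U) = (-6 + 2*U)*(6 + s))
B(t, R) = 14 - t (B(t, R) = 5 - (t - 9) = 5 - (-9 + t) = 5 + (9 - t) = 14 - t)
(B(11, A(6, 5 - 1*(-2))) + k(-15)) - 326 = ((14 - 1*11) - 3) - 326 = ((14 - 11) - 3) - 326 = (3 - 3) - 326 = 0 - 326 = -326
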